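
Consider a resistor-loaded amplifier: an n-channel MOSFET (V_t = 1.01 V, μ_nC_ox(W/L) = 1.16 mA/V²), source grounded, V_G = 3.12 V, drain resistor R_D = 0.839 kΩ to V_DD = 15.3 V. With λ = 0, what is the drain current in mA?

I_D = 2.58 mA

V_GS = V_G = 3.12 V, so V_ov = 3.12 − 1.01 = 2.11 V.
Assume saturation: I_D = ½ k_n V_ov² = 0.5 × 1.16 × 2.11² = 2.58 mA, giving V_DS = V_DD − I_D R_D = 15.3 − 2.58 × 0.839 = 13.1 V.
V_DS = 13.1 V ≥ V_ov = 2.11 V, confirming saturation.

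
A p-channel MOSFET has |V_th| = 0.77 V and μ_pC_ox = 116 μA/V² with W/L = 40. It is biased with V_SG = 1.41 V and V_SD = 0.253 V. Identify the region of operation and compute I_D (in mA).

Triode; I_D = 0.603 mA

k_p = μ_pC_ox · (W/L) = 4.64 mA/V².
V_ov = V_SG − |V_th| = 1.41 − 0.77 = 0.64 V.
Since V_SD = 0.253 V < V_ov = 0.64 V, the device is in the triode region.
I_D = k_p [V_ov · V_SD − ½ V_SD²] = 4.64 × [0.64 × 0.253 − 0.5 × 0.253²] = 0.603 mA.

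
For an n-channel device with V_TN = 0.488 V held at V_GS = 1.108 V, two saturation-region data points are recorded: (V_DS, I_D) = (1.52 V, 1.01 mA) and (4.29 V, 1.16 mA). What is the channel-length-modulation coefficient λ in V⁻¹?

λ = 0.0584 V⁻¹

With V_GS fixed, I_D ∝ (1 + λ V_DS) in saturation, so I_D2/I_D1 = (1 + λ V_DS2)/(1 + λ V_DS1).
1.16/1.01 = 1.149 = (1 + 4.29 λ)/(1 + 1.52 λ).
Solving: λ (I_D1 V_DS2 − I_D2 V_DS1) = I_D2 − I_D1, so λ = (1.16 − 1.01) / (1.01 × 4.29 − 1.16 × 1.52) = 0.15 / 2.57 = 0.0584 V⁻¹.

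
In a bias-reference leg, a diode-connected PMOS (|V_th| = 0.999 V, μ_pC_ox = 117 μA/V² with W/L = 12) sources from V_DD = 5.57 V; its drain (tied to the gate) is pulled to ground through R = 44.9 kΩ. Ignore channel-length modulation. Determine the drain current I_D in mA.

With gate tied to drain, V_SG = V_SD ≥ V_SG − |V_th|, so the device is in saturation.
k_p = μ_pC_ox · (W/L) = 1.404 mA/V².
KCL at the drain: ½ k_p (V_SG − |V_th|)² = (V_DD − V_SG)/R.
Let x = V_SG − 0.999. Then 31.5 x² + x − 4.571 = 0, giving x = 0.365 V (positive root), so V_SG = 1.36 V.
I_D = (V_DD − V_SG)/R = (5.57 − 1.36) / 44.9 = 0.0937 mA.

I_D = 0.0937 mA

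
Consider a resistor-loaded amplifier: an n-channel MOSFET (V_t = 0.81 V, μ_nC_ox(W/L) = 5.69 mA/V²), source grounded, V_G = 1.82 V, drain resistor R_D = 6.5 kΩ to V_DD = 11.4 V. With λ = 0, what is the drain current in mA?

V_GS = V_G = 1.82 V, so V_ov = 1.82 − 0.81 = 1.01 V.
Assume saturation: I_D = ½ k_n V_ov² = 0.5 × 5.69 × 1.01² = 2.9 mA, giving V_DS = V_DD − I_D R_D = 11.4 − 2.9 × 6.5 = -7.46 V.
But -7.46 V < V_ov = 1.01 V, so the device is actually in triode.
In triode I_D = k_n[V_ov V_DS − ½ V_DS²] and I_D = (V_DD − V_DS)/R_D. Equating: 18.5 V_DS² − 38.35 V_DS + 11.4 = 0, giving V_DS = 0.36 V (the root below V_ov).
I_D = (11.4 − 0.36) / 6.5 = 1.7 mA.

I_D = 1.70 mA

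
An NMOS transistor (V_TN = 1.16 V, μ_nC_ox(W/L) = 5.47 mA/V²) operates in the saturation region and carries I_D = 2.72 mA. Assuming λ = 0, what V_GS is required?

V_GS = 2.16 V

In saturation I_D = ½ k_n (V_GS − V_TN)², so V_GS − V_TN = √(2 I_D / k_n) = √(2 × 2.72 / 5.47) = 0.997 V.
V_GS = 1.16 + 0.997 = 2.16 V.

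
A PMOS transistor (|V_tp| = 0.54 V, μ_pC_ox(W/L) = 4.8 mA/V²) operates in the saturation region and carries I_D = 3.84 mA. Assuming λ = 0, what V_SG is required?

V_SG = 1.80 V

In saturation I_D = ½ k_p (V_SG − |V_tp|)², so V_SG − |V_tp| = √(2 I_D / k_p) = √(2 × 3.84 / 4.8) = 1.26 V.
V_SG = 0.54 + 1.26 = 1.8 V.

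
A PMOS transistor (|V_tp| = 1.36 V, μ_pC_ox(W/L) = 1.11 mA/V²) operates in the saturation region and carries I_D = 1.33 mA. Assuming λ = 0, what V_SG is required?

In saturation I_D = ½ k_p (V_SG − |V_tp|)², so V_SG − |V_tp| = √(2 I_D / k_p) = √(2 × 1.33 / 1.11) = 1.55 V.
V_SG = 1.36 + 1.55 = 2.91 V.

V_SG = 2.91 V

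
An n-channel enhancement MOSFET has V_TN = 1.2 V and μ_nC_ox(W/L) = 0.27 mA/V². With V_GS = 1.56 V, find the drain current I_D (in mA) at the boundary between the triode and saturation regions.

I_D = 0.0175 mA

At the boundary V_DS = V_ov = V_GS − V_TN = 1.56 − 1.2 = 0.36 V.
I_D = ½ k_n V_ov² = 0.5 × 0.27 × 0.36² = 0.0175 mA.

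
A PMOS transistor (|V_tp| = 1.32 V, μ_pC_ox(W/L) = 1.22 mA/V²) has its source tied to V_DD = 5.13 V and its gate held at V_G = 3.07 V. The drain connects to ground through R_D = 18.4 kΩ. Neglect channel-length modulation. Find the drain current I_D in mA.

V_SG = V_DD − V_G = 5.13 − 3.07 = 2.06 V, so V_ov = 2.06 − 1.32 = 0.74 V.
Assume saturation: I_D = ½ k_p V_ov² = 0.5 × 1.22 × 0.74² = 0.334 mA, giving V_SD = V_DD − I_D R_D = 5.13 − 0.334 × 18.4 = -1.02 V.
But -1.02 V < V_ov = 0.74 V, so the device is actually in triode.
In triode I_D = k_p[V_ov V_SD − ½ V_SD²] and I_D = (V_DD − V_SD)/R_D. Equating: 11.2 V_SD² − 17.61 V_SD + 5.13 = 0, giving V_SD = 0.386 V (the root below V_ov).
I_D = (5.13 − 0.386) / 18.4 = 0.258 mA.

I_D = 0.258 mA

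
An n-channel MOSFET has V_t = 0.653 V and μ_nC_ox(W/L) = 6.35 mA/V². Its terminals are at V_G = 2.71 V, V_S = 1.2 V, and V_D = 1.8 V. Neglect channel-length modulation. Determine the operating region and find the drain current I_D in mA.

V_GS = V_G − V_S = 2.71 − 1.2 = 1.51 V; V_DS = V_D − V_S = 1.8 − 1.2 = 0.6 V.
V_ov = V_GS − V_t = 1.51 − 0.653 = 0.857 V.
Since V_DS = 0.6 V < V_ov = 0.857 V, the device is in the triode region.
I_D = k_n [V_ov · V_DS − ½ V_DS²] = 6.35 × [0.857 × 0.6 − 0.5 × 0.6²] = 2.12 mA.

Triode; I_D = 2.12 mA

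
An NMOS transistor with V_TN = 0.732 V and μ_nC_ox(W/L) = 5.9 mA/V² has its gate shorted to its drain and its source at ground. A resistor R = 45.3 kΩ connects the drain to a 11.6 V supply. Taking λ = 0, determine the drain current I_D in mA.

With gate tied to drain, V_GS = V_DS ≥ V_GS − V_TN, so the device is in saturation.
KCL at the drain: ½ k_n (V_GS − V_TN)² = (V_DD − V_GS)/R.
Let x = V_GS − 0.732. Then 134 x² + x − 10.87 = 0, giving x = 0.281 V (positive root), so V_GS = 1.01 V.
I_D = (V_DD − V_GS)/R = (11.6 − 1.01) / 45.3 = 0.234 mA.

I_D = 0.234 mA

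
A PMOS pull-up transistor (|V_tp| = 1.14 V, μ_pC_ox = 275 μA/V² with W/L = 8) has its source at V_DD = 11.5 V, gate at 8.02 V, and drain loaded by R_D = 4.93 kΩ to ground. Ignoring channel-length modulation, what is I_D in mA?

V_SG = V_DD − V_G = 11.5 − 8.02 = 3.48 V, so V_ov = 3.48 − 1.14 = 2.34 V.
k_p = μ_pC_ox · (W/L) = 2.2 mA/V².
Assume saturation: I_D = ½ k_p V_ov² = 0.5 × 2.2 × 2.34² = 6.02 mA, giving V_SD = V_DD − I_D R_D = 11.5 − 6.02 × 4.93 = -18.2 V.
But -18.2 V < V_ov = 2.34 V, so the device is actually in triode.
In triode I_D = k_p[V_ov V_SD − ½ V_SD²] and I_D = (V_DD − V_SD)/R_D. Equating: 5.42 V_SD² − 26.38 V_SD + 11.5 = 0, giving V_SD = 0.484 V (the root below V_ov).
I_D = (11.5 − 0.484) / 4.93 = 2.23 mA.

I_D = 2.23 mA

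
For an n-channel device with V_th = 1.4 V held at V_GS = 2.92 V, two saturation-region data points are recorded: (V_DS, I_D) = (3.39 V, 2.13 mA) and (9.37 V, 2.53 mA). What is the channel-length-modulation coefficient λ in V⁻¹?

λ = 0.0351 V⁻¹

With V_GS fixed, I_D ∝ (1 + λ V_DS) in saturation, so I_D2/I_D1 = (1 + λ V_DS2)/(1 + λ V_DS1).
2.53/2.13 = 1.188 = (1 + 9.37 λ)/(1 + 3.39 λ).
Solving: λ (I_D1 V_DS2 − I_D2 V_DS1) = I_D2 − I_D1, so λ = (2.53 − 2.13) / (2.13 × 9.37 − 2.53 × 3.39) = 0.4 / 11.4 = 0.0351 V⁻¹.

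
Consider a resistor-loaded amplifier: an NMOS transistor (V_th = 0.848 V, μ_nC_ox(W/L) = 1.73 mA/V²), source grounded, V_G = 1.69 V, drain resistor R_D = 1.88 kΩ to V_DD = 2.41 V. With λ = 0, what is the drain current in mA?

I_D = 0.613 mA

V_GS = V_G = 1.69 V, so V_ov = 1.69 − 0.848 = 0.842 V.
Assume saturation: I_D = ½ k_n V_ov² = 0.5 × 1.73 × 0.842² = 0.613 mA, giving V_DS = V_DD − I_D R_D = 2.41 − 0.613 × 1.88 = 1.26 V.
V_DS = 1.26 V ≥ V_ov = 0.842 V, confirming saturation.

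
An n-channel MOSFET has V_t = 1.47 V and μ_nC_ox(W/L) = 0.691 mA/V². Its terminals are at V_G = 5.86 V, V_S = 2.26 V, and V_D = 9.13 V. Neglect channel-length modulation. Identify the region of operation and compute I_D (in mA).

Saturation; I_D = 1.57 mA

V_GS = V_G − V_S = 5.86 − 2.26 = 3.6 V; V_DS = V_D − V_S = 9.13 − 2.26 = 6.87 V.
V_ov = V_GS − V_t = 3.6 − 1.47 = 2.13 V.
Since V_DS = 6.87 V ≥ V_ov = 2.13 V, the device is in saturation.
I_D = ½ k_n V_ov² = 0.5 × 0.691 × 2.13² = 1.57 mA.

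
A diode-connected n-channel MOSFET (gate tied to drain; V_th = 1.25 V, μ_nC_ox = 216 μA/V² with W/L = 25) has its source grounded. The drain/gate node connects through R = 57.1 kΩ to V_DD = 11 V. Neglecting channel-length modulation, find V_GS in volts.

With gate tied to drain, V_GS = V_DS ≥ V_GS − V_th, so the device is in saturation.
k_n = μ_nC_ox · (W/L) = 5.4 mA/V².
KCL at the drain: ½ k_n (V_GS − V_th)² = (V_DD − V_GS)/R.
Let x = V_GS − 1.25. Then 154 x² + x − 9.75 = 0, giving x = 0.248 V (positive root), so V_GS = 1.5 V.
I_D = (V_DD − V_GS)/R = (11 − 1.5) / 57.1 = 0.166 mA.

V_GS = 1.50 V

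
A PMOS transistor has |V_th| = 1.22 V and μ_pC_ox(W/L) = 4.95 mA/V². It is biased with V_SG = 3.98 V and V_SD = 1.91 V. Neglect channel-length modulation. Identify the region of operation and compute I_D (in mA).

V_ov = V_SG − |V_th| = 3.98 − 1.22 = 2.76 V.
Since V_SD = 1.91 V < V_ov = 2.76 V, the device is in the triode region.
I_D = k_p [V_ov · V_SD − ½ V_SD²] = 4.95 × [2.76 × 1.91 − 0.5 × 1.91²] = 17.1 mA.

Triode; I_D = 17.1 mA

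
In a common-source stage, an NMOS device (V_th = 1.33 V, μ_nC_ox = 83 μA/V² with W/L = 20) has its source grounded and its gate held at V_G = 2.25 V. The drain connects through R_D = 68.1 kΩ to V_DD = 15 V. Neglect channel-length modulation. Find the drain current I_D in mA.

V_GS = V_G = 2.25 V, so V_ov = 2.25 − 1.33 = 0.92 V.
k_n = μ_nC_ox · (W/L) = 1.66 mA/V².
Assume saturation: I_D = ½ k_n V_ov² = 0.5 × 1.66 × 0.92² = 0.703 mA, giving V_DS = V_DD − I_D R_D = 15 − 0.703 × 68.1 = -32.8 V.
But -32.8 V < V_ov = 0.92 V, so the device is actually in triode.
In triode I_D = k_n[V_ov V_DS − ½ V_DS²] and I_D = (V_DD − V_DS)/R_D. Equating: 56.5 V_DS² − 105 V_DS + 15 = 0, giving V_DS = 0.156 V (the root below V_ov).
I_D = (15 − 0.156) / 68.1 = 0.218 mA.

I_D = 0.218 mA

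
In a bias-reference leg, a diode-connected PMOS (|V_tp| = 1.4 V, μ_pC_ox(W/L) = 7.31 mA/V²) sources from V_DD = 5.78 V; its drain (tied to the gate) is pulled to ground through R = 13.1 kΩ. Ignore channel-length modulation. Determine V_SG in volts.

V_SG = 1.69 V

With gate tied to drain, V_SG = V_SD ≥ V_SG − |V_tp|, so the device is in saturation.
KCL at the drain: ½ k_p (V_SG − |V_tp|)² = (V_DD − V_SG)/R.
Let x = V_SG − 1.4. Then 47.9 x² + x − 4.38 = 0, giving x = 0.292 V (positive root), so V_SG = 1.69 V.
I_D = (V_DD − V_SG)/R = (5.78 − 1.69) / 13.1 = 0.312 mA.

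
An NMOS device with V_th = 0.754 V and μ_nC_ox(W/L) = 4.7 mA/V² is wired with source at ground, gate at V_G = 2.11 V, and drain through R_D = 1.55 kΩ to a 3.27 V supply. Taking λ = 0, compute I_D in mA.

I_D = 1.89 mA

V_GS = V_G = 2.11 V, so V_ov = 2.11 − 0.754 = 1.36 V.
Assume saturation: I_D = ½ k_n V_ov² = 0.5 × 4.7 × 1.36² = 4.32 mA, giving V_DS = V_DD − I_D R_D = 3.27 − 4.32 × 1.55 = -3.43 V.
But -3.43 V < V_ov = 1.36 V, so the device is actually in triode.
In triode I_D = k_n[V_ov V_DS − ½ V_DS²] and I_D = (V_DD − V_DS)/R_D. Equating: 3.64 V_DS² − 10.88 V_DS + 3.27 = 0, giving V_DS = 0.339 V (the root below V_ov).
I_D = (3.27 − 0.339) / 1.55 = 1.89 mA.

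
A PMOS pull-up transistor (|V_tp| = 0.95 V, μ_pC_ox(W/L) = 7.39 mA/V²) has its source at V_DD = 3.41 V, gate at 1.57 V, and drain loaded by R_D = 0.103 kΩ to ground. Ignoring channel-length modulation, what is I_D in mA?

V_SG = V_DD − V_G = 3.41 − 1.57 = 1.84 V, so V_ov = 1.84 − 0.95 = 0.89 V.
Assume saturation: I_D = ½ k_p V_ov² = 0.5 × 7.39 × 0.89² = 2.93 mA, giving V_SD = V_DD − I_D R_D = 3.41 − 2.93 × 0.103 = 3.11 V.
V_SD = 3.11 V ≥ V_ov = 0.89 V, confirming saturation.

I_D = 2.93 mA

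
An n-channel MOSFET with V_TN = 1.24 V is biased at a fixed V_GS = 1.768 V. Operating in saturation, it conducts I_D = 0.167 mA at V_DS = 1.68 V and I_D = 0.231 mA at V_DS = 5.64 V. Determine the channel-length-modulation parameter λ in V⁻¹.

λ = 0.116 V⁻¹

With V_GS fixed, I_D ∝ (1 + λ V_DS) in saturation, so I_D2/I_D1 = (1 + λ V_DS2)/(1 + λ V_DS1).
0.231/0.167 = 1.383 = (1 + 5.64 λ)/(1 + 1.68 λ).
Solving: λ (I_D1 V_DS2 − I_D2 V_DS1) = I_D2 − I_D1, so λ = (0.231 − 0.167) / (0.167 × 5.64 − 0.231 × 1.68) = 0.064 / 0.554 = 0.116 V⁻¹.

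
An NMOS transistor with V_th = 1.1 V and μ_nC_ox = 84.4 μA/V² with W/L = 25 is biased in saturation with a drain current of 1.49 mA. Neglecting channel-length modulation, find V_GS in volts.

k_n = μ_nC_ox · (W/L) = 2.11 mA/V².
In saturation I_D = ½ k_n (V_GS − V_th)², so V_GS − V_th = √(2 I_D / k_n) = √(2 × 1.49 / 2.11) = 1.19 V.
V_GS = 1.1 + 1.19 = 2.29 V.

V_GS = 2.29 V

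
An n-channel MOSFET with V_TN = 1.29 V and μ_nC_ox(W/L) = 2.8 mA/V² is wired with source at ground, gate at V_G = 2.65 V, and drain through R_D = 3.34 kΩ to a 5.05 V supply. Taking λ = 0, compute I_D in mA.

V_GS = V_G = 2.65 V, so V_ov = 2.65 − 1.29 = 1.36 V.
Assume saturation: I_D = ½ k_n V_ov² = 0.5 × 2.8 × 1.36² = 2.59 mA, giving V_DS = V_DD − I_D R_D = 5.05 − 2.59 × 3.34 = -3.6 V.
But -3.6 V < V_ov = 1.36 V, so the device is actually in triode.
In triode I_D = k_n[V_ov V_DS − ½ V_DS²] and I_D = (V_DD − V_DS)/R_D. Equating: 4.68 V_DS² − 13.72 V_DS + 5.05 = 0, giving V_DS = 0.432 V (the root below V_ov).
I_D = (5.05 − 0.432) / 3.34 = 1.38 mA.

I_D = 1.38 mA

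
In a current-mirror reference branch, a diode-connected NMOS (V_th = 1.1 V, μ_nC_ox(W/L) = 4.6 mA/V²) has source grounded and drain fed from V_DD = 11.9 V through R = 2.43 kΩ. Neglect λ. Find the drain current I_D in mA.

With gate tied to drain, V_GS = V_DS ≥ V_GS − V_th, so the device is in saturation.
KCL at the drain: ½ k_n (V_GS − V_th)² = (V_DD − V_GS)/R.
Let x = V_GS − 1.1. Then 5.59 x² + x − 10.8 = 0, giving x = 1.3 V (positive root), so V_GS = 2.4 V.
I_D = (V_DD − V_GS)/R = (11.9 − 2.4) / 2.43 = 3.91 mA.

I_D = 3.91 mA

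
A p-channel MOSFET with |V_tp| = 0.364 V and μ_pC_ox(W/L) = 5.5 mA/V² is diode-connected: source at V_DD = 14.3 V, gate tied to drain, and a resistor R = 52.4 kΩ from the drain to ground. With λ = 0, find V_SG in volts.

V_SG = 0.672 V

With gate tied to drain, V_SG = V_SD ≥ V_SG − |V_tp|, so the device is in saturation.
KCL at the drain: ½ k_p (V_SG − |V_tp|)² = (V_DD − V_SG)/R.
Let x = V_SG − 0.364. Then 144 x² + x − 13.94 = 0, giving x = 0.308 V (positive root), so V_SG = 0.672 V.
I_D = (V_DD − V_SG)/R = (14.3 − 0.672) / 52.4 = 0.26 mA.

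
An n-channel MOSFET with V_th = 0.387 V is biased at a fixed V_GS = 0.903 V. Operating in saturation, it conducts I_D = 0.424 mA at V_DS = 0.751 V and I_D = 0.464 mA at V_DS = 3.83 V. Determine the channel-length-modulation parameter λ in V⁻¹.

With V_GS fixed, I_D ∝ (1 + λ V_DS) in saturation, so I_D2/I_D1 = (1 + λ V_DS2)/(1 + λ V_DS1).
0.464/0.424 = 1.094 = (1 + 3.83 λ)/(1 + 0.751 λ).
Solving: λ (I_D1 V_DS2 − I_D2 V_DS1) = I_D2 − I_D1, so λ = (0.464 − 0.424) / (0.424 × 3.83 − 0.464 × 0.751) = 0.04 / 1.28 = 0.0314 V⁻¹.

λ = 0.0314 V⁻¹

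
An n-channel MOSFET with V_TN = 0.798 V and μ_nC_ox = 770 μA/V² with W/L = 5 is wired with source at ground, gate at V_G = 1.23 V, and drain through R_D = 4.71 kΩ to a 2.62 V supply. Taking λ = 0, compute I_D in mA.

V_GS = V_G = 1.23 V, so V_ov = 1.23 − 0.798 = 0.432 V.
k_n = μ_nC_ox · (W/L) = 3.85 mA/V².
Assume saturation: I_D = ½ k_n V_ov² = 0.5 × 3.85 × 0.432² = 0.359 mA, giving V_DS = V_DD − I_D R_D = 2.62 − 0.359 × 4.71 = 0.928 V.
V_DS = 0.928 V ≥ V_ov = 0.432 V, confirming saturation.

I_D = 0.359 mA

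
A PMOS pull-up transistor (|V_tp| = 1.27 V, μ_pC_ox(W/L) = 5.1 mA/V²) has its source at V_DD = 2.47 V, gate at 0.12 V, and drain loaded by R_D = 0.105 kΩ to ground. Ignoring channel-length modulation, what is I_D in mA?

V_SG = V_DD − V_G = 2.47 − 0.12 = 2.35 V, so V_ov = 2.35 − 1.27 = 1.08 V.
Assume saturation: I_D = ½ k_p V_ov² = 0.5 × 5.1 × 1.08² = 2.97 mA, giving V_SD = V_DD − I_D R_D = 2.47 − 2.97 × 0.105 = 2.16 V.
V_SD = 2.16 V ≥ V_ov = 1.08 V, confirming saturation.

I_D = 2.97 mA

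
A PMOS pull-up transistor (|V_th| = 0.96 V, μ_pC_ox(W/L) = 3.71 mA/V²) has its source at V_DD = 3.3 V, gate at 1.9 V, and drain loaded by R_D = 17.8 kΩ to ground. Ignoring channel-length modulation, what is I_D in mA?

V_SG = V_DD − V_G = 3.3 − 1.9 = 1.4 V, so V_ov = 1.4 − 0.96 = 0.44 V.
Assume saturation: I_D = ½ k_p V_ov² = 0.5 × 3.71 × 0.44² = 0.359 mA, giving V_SD = V_DD − I_D R_D = 3.3 − 0.359 × 17.8 = -3.09 V.
But -3.09 V < V_ov = 0.44 V, so the device is actually in triode.
In triode I_D = k_p[V_ov V_SD − ½ V_SD²] and I_D = (V_DD − V_SD)/R_D. Equating: 33 V_SD² − 30.06 V_SD + 3.3 = 0, giving V_SD = 0.128 V (the root below V_ov).
I_D = (3.3 − 0.128) / 17.8 = 0.178 mA.

I_D = 0.178 mA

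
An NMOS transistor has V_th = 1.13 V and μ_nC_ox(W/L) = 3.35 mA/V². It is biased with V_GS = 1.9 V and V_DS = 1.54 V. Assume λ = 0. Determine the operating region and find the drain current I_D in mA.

Saturation; I_D = 0.993 mA

V_ov = V_GS − V_th = 1.9 − 1.13 = 0.77 V.
Since V_DS = 1.54 V ≥ V_ov = 0.77 V, the device is in saturation.
I_D = ½ k_n V_ov² = 0.5 × 3.35 × 0.77² = 0.993 mA.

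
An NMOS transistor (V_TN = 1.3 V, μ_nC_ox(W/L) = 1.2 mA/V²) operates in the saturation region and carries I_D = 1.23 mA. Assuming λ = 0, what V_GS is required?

V_GS = 2.73 V

In saturation I_D = ½ k_n (V_GS − V_TN)², so V_GS − V_TN = √(2 I_D / k_n) = √(2 × 1.23 / 1.2) = 1.43 V.
V_GS = 1.3 + 1.43 = 2.73 V.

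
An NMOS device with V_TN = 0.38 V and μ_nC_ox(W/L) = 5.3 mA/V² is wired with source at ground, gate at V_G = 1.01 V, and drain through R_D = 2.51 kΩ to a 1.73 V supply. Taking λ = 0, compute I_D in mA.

I_D = 0.602 mA

V_GS = V_G = 1.01 V, so V_ov = 1.01 − 0.38 = 0.63 V.
Assume saturation: I_D = ½ k_n V_ov² = 0.5 × 5.3 × 0.63² = 1.05 mA, giving V_DS = V_DD − I_D R_D = 1.73 − 1.05 × 2.51 = -0.91 V.
But -0.91 V < V_ov = 0.63 V, so the device is actually in triode.
In triode I_D = k_n[V_ov V_DS − ½ V_DS²] and I_D = (V_DD − V_DS)/R_D. Equating: 6.65 V_DS² − 9.381 V_DS + 1.73 = 0, giving V_DS = 0.218 V (the root below V_ov).
I_D = (1.73 − 0.218) / 2.51 = 0.602 mA.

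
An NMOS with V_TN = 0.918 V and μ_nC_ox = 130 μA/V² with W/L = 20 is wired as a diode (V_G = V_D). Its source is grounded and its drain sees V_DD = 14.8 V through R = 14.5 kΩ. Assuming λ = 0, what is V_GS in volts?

V_GS = 1.75 V

With gate tied to drain, V_GS = V_DS ≥ V_GS − V_TN, so the device is in saturation.
k_n = μ_nC_ox · (W/L) = 2.6 mA/V².
KCL at the drain: ½ k_n (V_GS − V_TN)² = (V_DD − V_GS)/R.
Let x = V_GS − 0.918. Then 18.9 x² + x − 13.88 = 0, giving x = 0.832 V (positive root), so V_GS = 1.75 V.
I_D = (V_DD − V_GS)/R = (14.8 − 1.75) / 14.5 = 0.9 mA.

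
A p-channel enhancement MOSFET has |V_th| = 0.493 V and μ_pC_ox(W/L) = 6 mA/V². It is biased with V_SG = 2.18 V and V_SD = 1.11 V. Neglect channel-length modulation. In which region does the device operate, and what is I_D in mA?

Triode; I_D = 7.54 mA

V_ov = V_SG − |V_th| = 2.18 − 0.493 = 1.69 V.
Since V_SD = 1.11 V < V_ov = 1.69 V, the device is in the triode region.
I_D = k_p [V_ov · V_SD − ½ V_SD²] = 6 × [1.69 × 1.11 − 0.5 × 1.11²] = 7.54 mA.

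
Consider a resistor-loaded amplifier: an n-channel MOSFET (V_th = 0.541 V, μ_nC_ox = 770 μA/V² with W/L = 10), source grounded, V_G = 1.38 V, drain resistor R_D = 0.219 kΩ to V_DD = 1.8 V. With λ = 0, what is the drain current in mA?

V_GS = V_G = 1.38 V, so V_ov = 1.38 − 0.541 = 0.839 V.
k_n = μ_nC_ox · (W/L) = 7.7 mA/V².
Assume saturation: I_D = ½ k_n V_ov² = 0.5 × 7.7 × 0.839² = 2.71 mA, giving V_DS = V_DD − I_D R_D = 1.8 − 2.71 × 0.219 = 1.21 V.
V_DS = 1.21 V ≥ V_ov = 0.839 V, confirming saturation.

I_D = 2.71 mA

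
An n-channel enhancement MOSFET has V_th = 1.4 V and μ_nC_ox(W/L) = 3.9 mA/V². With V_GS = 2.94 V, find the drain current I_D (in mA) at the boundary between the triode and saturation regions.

I_D = 4.62 mA

At the boundary V_DS = V_ov = V_GS − V_th = 2.94 − 1.4 = 1.54 V.
I_D = ½ k_n V_ov² = 0.5 × 3.9 × 1.54² = 4.62 mA.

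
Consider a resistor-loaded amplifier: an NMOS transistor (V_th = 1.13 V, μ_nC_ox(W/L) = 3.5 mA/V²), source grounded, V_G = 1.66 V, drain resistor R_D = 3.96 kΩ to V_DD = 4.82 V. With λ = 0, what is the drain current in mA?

V_GS = V_G = 1.66 V, so V_ov = 1.66 − 1.13 = 0.53 V.
Assume saturation: I_D = ½ k_n V_ov² = 0.5 × 3.5 × 0.53² = 0.492 mA, giving V_DS = V_DD − I_D R_D = 4.82 − 0.492 × 3.96 = 2.87 V.
V_DS = 2.87 V ≥ V_ov = 0.53 V, confirming saturation.

I_D = 0.492 mA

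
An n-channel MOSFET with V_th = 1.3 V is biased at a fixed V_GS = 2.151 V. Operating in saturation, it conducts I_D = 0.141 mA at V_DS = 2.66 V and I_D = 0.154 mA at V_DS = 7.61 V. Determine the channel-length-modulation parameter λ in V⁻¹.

λ = 0.0196 V⁻¹

With V_GS fixed, I_D ∝ (1 + λ V_DS) in saturation, so I_D2/I_D1 = (1 + λ V_DS2)/(1 + λ V_DS1).
0.154/0.141 = 1.092 = (1 + 7.61 λ)/(1 + 2.66 λ).
Solving: λ (I_D1 V_DS2 − I_D2 V_DS1) = I_D2 − I_D1, so λ = (0.154 − 0.141) / (0.141 × 7.61 − 0.154 × 2.66) = 0.013 / 0.663 = 0.0196 V⁻¹.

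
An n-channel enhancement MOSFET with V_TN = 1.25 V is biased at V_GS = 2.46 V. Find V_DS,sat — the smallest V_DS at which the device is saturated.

The boundary between triode and saturation is V_DS = V_GS − V_TN = V_ov.
V_ov = 2.46 − 1.25 = 1.21 V.

V_DS,sat = 1.21 V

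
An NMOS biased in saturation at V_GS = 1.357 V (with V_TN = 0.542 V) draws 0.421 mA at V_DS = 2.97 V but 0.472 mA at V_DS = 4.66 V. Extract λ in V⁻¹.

λ = 0.0911 V⁻¹

With V_GS fixed, I_D ∝ (1 + λ V_DS) in saturation, so I_D2/I_D1 = (1 + λ V_DS2)/(1 + λ V_DS1).
0.472/0.421 = 1.121 = (1 + 4.66 λ)/(1 + 2.97 λ).
Solving: λ (I_D1 V_DS2 − I_D2 V_DS1) = I_D2 − I_D1, so λ = (0.472 − 0.421) / (0.421 × 4.66 − 0.472 × 2.97) = 0.051 / 0.56 = 0.0911 V⁻¹.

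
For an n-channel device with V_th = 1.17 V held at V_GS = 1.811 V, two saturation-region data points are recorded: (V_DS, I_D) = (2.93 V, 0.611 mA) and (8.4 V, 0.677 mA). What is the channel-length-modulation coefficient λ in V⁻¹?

λ = 0.0210 V⁻¹

With V_GS fixed, I_D ∝ (1 + λ V_DS) in saturation, so I_D2/I_D1 = (1 + λ V_DS2)/(1 + λ V_DS1).
0.677/0.611 = 1.108 = (1 + 8.4 λ)/(1 + 2.93 λ).
Solving: λ (I_D1 V_DS2 − I_D2 V_DS1) = I_D2 − I_D1, so λ = (0.677 − 0.611) / (0.611 × 8.4 − 0.677 × 2.93) = 0.066 / 3.15 = 0.021 V⁻¹.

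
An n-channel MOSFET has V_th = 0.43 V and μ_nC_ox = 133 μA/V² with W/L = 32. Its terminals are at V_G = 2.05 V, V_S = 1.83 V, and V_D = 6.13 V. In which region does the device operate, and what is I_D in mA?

V_GS = V_G − V_S = 2.05 − 1.83 = 0.22 V; V_DS = V_D − V_S = 6.13 − 1.83 = 4.3 V.
V_GS = 0.22 V < V_th = 0.43 V, so the transistor is in cutoff.

Cutoff; I_D = 0 mA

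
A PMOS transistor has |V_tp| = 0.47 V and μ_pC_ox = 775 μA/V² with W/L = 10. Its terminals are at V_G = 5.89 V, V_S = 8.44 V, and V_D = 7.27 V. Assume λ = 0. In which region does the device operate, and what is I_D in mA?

Triode; I_D = 13.6 mA

V_SG = V_S − V_G = 8.44 − 5.89 = 2.55 V; V_SD = V_S − V_D = 8.44 − 7.27 = 1.17 V.
k_p = μ_pC_ox · (W/L) = 7.75 mA/V².
V_ov = V_SG − |V_tp| = 2.55 − 0.47 = 2.08 V.
Since V_SD = 1.17 V < V_ov = 2.08 V, the device is in the triode region.
I_D = k_p [V_ov · V_SD − ½ V_SD²] = 7.75 × [2.08 × 1.17 − 0.5 × 1.17²] = 13.6 mA.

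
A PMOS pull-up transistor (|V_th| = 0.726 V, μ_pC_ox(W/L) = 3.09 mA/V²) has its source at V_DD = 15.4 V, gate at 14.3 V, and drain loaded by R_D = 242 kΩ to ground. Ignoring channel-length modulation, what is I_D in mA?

V_SG = V_DD − V_G = 15.4 − 14.3 = 1.1 V, so V_ov = 1.1 − 0.726 = 0.374 V.
Assume saturation: I_D = ½ k_p V_ov² = 0.5 × 3.09 × 0.374² = 0.216 mA, giving V_SD = V_DD − I_D R_D = 15.4 − 0.216 × 242 = -36.9 V.
But -36.9 V < V_ov = 0.374 V, so the device is actually in triode.
In triode I_D = k_p[V_ov V_SD − ½ V_SD²] and I_D = (V_DD − V_SD)/R_D. Equating: 374 V_SD² − 280.7 V_SD + 15.4 = 0, giving V_SD = 0.0596 V (the root below V_ov).
I_D = (15.4 − 0.0596) / 242 = 0.0634 mA.

I_D = 0.0634 mA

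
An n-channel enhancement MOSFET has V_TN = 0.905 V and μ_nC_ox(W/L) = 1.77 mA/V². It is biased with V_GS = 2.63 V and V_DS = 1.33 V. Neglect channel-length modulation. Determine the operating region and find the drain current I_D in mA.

Triode; I_D = 2.50 mA

V_ov = V_GS − V_TN = 2.63 − 0.905 = 1.72 V.
Since V_DS = 1.33 V < V_ov = 1.72 V, the device is in the triode region.
I_D = k_n [V_ov · V_DS − ½ V_DS²] = 1.77 × [1.72 × 1.33 − 0.5 × 1.33²] = 2.5 mA.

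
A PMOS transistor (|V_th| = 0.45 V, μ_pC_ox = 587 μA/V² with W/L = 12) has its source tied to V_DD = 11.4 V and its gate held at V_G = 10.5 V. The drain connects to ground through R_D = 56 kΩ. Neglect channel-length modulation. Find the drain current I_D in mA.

I_D = 0.202 mA

V_SG = V_DD − V_G = 11.4 − 10.5 = 0.9 V, so V_ov = 0.9 − 0.45 = 0.45 V.
k_p = μ_pC_ox · (W/L) = 7.044 mA/V².
Assume saturation: I_D = ½ k_p V_ov² = 0.5 × 7.044 × 0.45² = 0.713 mA, giving V_SD = V_DD − I_D R_D = 11.4 − 0.713 × 56 = -28.5 V.
But -28.5 V < V_ov = 0.45 V, so the device is actually in triode.
In triode I_D = k_p[V_ov V_SD − ½ V_SD²] and I_D = (V_DD − V_SD)/R_D. Equating: 197 V_SD² − 178.5 V_SD + 11.4 = 0, giving V_SD = 0.0691 V (the root below V_ov).
I_D = (11.4 − 0.0691) / 56 = 0.202 mA.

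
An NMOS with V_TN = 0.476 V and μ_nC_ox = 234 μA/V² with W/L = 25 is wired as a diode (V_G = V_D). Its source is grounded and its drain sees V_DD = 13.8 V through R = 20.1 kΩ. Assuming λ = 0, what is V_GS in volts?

V_GS = 0.944 V

With gate tied to drain, V_GS = V_DS ≥ V_GS − V_TN, so the device is in saturation.
k_n = μ_nC_ox · (W/L) = 5.85 mA/V².
KCL at the drain: ½ k_n (V_GS − V_TN)² = (V_DD − V_GS)/R.
Let x = V_GS − 0.476. Then 58.8 x² + x − 13.32 = 0, giving x = 0.468 V (positive root), so V_GS = 0.944 V.
I_D = (V_DD − V_GS)/R = (13.8 − 0.944) / 20.1 = 0.64 mA.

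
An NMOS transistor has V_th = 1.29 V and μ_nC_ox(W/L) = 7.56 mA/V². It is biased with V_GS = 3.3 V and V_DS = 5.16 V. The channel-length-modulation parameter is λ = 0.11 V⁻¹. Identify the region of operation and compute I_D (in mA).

V_ov = V_GS − V_th = 3.3 − 1.29 = 2.01 V.
Since V_DS = 5.16 V ≥ V_ov = 2.01 V, the device is in saturation.
I_D = ½ k_n V_ov² (1 + λ V_DS) = 0.5 × 7.56 × 2.01² × (1 + 0.11 × 5.16) = 23.9 mA.

Saturation; I_D = 23.9 mA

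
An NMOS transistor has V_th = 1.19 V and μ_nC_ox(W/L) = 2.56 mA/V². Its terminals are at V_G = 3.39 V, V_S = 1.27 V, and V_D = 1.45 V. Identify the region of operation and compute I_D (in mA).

Triode; I_D = 0.387 mA

V_GS = V_G − V_S = 3.39 − 1.27 = 2.12 V; V_DS = V_D − V_S = 1.45 − 1.27 = 0.18 V.
V_ov = V_GS − V_th = 2.12 − 1.19 = 0.93 V.
Since V_DS = 0.18 V < V_ov = 0.93 V, the device is in the triode region.
I_D = k_n [V_ov · V_DS − ½ V_DS²] = 2.56 × [0.93 × 0.18 − 0.5 × 0.18²] = 0.387 mA.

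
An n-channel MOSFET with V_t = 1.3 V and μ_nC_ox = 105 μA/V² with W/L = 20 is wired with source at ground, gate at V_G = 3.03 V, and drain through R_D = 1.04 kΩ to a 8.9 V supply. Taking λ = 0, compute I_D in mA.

I_D = 3.14 mA

V_GS = V_G = 3.03 V, so V_ov = 3.03 − 1.3 = 1.73 V.
k_n = μ_nC_ox · (W/L) = 2.1 mA/V².
Assume saturation: I_D = ½ k_n V_ov² = 0.5 × 2.1 × 1.73² = 3.14 mA, giving V_DS = V_DD − I_D R_D = 8.9 − 3.14 × 1.04 = 5.63 V.
V_DS = 5.63 V ≥ V_ov = 1.73 V, confirming saturation.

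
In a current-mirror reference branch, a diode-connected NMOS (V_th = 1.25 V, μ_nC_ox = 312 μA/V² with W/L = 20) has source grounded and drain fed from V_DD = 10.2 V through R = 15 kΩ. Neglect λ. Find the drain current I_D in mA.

I_D = 0.568 mA

With gate tied to drain, V_GS = V_DS ≥ V_GS − V_th, so the device is in saturation.
k_n = μ_nC_ox · (W/L) = 6.24 mA/V².
KCL at the drain: ½ k_n (V_GS − V_th)² = (V_DD − V_GS)/R.
Let x = V_GS − 1.25. Then 46.8 x² + x − 8.95 = 0, giving x = 0.427 V (positive root), so V_GS = 1.68 V.
I_D = (V_DD − V_GS)/R = (10.2 − 1.68) / 15 = 0.568 mA.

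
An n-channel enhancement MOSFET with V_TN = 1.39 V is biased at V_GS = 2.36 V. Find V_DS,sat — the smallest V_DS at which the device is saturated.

The boundary between triode and saturation is V_DS = V_GS − V_TN = V_ov.
V_ov = 2.36 − 1.39 = 0.97 V.

V_DS,sat = 0.970 V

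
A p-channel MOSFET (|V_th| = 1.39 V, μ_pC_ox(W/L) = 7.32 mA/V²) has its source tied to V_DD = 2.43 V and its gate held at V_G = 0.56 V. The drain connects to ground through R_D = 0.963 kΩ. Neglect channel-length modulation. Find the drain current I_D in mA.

V_SG = V_DD − V_G = 2.43 − 0.56 = 1.87 V, so V_ov = 1.87 − 1.39 = 0.48 V.
Assume saturation: I_D = ½ k_p V_ov² = 0.5 × 7.32 × 0.48² = 0.843 mA, giving V_SD = V_DD − I_D R_D = 2.43 − 0.843 × 0.963 = 1.62 V.
V_SD = 1.62 V ≥ V_ov = 0.48 V, confirming saturation.

I_D = 0.843 mA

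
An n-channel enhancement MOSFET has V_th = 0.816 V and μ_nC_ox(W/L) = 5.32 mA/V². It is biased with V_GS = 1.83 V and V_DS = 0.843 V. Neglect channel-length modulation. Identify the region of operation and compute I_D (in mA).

V_ov = V_GS − V_th = 1.83 − 0.816 = 1.01 V.
Since V_DS = 0.843 V < V_ov = 1.01 V, the device is in the triode region.
I_D = k_n [V_ov · V_DS − ½ V_DS²] = 5.32 × [1.01 × 0.843 − 0.5 × 0.843²] = 2.66 mA.

Triode; I_D = 2.66 mA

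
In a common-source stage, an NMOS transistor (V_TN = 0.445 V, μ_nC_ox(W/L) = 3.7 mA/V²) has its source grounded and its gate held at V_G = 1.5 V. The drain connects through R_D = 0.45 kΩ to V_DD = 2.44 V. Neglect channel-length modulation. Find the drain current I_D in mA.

I_D = 2.06 mA

V_GS = V_G = 1.5 V, so V_ov = 1.5 − 0.445 = 1.05 V.
Assume saturation: I_D = ½ k_n V_ov² = 0.5 × 3.7 × 1.05² = 2.06 mA, giving V_DS = V_DD − I_D R_D = 2.44 − 2.06 × 0.45 = 1.51 V.
V_DS = 1.51 V ≥ V_ov = 1.05 V, confirming saturation.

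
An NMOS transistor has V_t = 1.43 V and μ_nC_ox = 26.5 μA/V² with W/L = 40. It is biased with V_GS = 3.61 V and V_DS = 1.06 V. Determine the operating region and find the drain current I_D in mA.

Triode; I_D = 1.85 mA

k_n = μ_nC_ox · (W/L) = 1.06 mA/V².
V_ov = V_GS − V_t = 3.61 − 1.43 = 2.18 V.
Since V_DS = 1.06 V < V_ov = 2.18 V, the device is in the triode region.
I_D = k_n [V_ov · V_DS − ½ V_DS²] = 1.06 × [2.18 × 1.06 − 0.5 × 1.06²] = 1.85 mA.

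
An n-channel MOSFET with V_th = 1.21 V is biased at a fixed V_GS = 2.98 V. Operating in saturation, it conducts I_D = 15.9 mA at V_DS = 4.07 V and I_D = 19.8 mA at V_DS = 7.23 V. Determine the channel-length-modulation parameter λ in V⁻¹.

λ = 0.113 V⁻¹

With V_GS fixed, I_D ∝ (1 + λ V_DS) in saturation, so I_D2/I_D1 = (1 + λ V_DS2)/(1 + λ V_DS1).
19.8/15.9 = 1.245 = (1 + 7.23 λ)/(1 + 4.07 λ).
Solving: λ (I_D1 V_DS2 − I_D2 V_DS1) = I_D2 − I_D1, so λ = (19.8 − 15.9) / (15.9 × 7.23 − 19.8 × 4.07) = 3.9 / 34.4 = 0.113 V⁻¹.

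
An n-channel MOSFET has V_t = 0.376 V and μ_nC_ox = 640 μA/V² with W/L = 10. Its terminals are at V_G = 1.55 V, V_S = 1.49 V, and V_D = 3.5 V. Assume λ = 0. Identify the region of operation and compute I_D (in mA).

V_GS = V_G − V_S = 1.55 − 1.49 = 0.06 V; V_DS = V_D − V_S = 3.5 − 1.49 = 2.01 V.
V_GS = 0.06 V < V_t = 0.376 V, so the transistor is in cutoff.

Cutoff; I_D = 0 mA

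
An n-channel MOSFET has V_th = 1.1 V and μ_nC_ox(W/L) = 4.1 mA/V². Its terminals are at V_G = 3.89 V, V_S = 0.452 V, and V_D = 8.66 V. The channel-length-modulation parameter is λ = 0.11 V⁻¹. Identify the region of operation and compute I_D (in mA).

V_GS = V_G − V_S = 3.89 − 0.452 = 3.44 V; V_DS = V_D − V_S = 8.66 − 0.452 = 8.21 V.
V_ov = V_GS − V_th = 3.44 − 1.1 = 2.34 V.
Since V_DS = 8.21 V ≥ V_ov = 2.34 V, the device is in saturation.
I_D = ½ k_n V_ov² (1 + λ V_DS) = 0.5 × 4.1 × 2.34² × (1 + 0.11 × 8.21) = 21.3 mA.

Saturation; I_D = 21.3 mA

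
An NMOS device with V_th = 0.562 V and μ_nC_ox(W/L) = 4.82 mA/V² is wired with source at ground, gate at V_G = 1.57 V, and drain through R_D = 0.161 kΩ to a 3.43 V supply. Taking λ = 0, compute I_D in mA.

I_D = 2.45 mA

V_GS = V_G = 1.57 V, so V_ov = 1.57 − 0.562 = 1.01 V.
Assume saturation: I_D = ½ k_n V_ov² = 0.5 × 4.82 × 1.01² = 2.45 mA, giving V_DS = V_DD − I_D R_D = 3.43 − 2.45 × 0.161 = 3.04 V.
V_DS = 3.04 V ≥ V_ov = 1.01 V, confirming saturation.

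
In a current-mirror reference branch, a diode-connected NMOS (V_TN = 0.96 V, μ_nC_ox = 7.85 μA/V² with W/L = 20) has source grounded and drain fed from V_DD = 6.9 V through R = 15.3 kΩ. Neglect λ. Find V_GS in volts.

With gate tied to drain, V_GS = V_DS ≥ V_GS − V_TN, so the device is in saturation.
k_n = μ_nC_ox · (W/L) = 0.157 mA/V².
KCL at the drain: ½ k_n (V_GS − V_TN)² = (V_DD − V_GS)/R.
Let x = V_GS − 0.96. Then 1.2 x² + x − 5.94 = 0, giving x = 1.85 V (positive root), so V_GS = 2.81 V.
I_D = (V_DD − V_GS)/R = (6.9 − 2.81) / 15.3 = 0.268 mA.

V_GS = 2.81 V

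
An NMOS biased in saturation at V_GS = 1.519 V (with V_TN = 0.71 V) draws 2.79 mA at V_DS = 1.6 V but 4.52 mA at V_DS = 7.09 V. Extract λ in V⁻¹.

λ = 0.138 V⁻¹

With V_GS fixed, I_D ∝ (1 + λ V_DS) in saturation, so I_D2/I_D1 = (1 + λ V_DS2)/(1 + λ V_DS1).
4.52/2.79 = 1.62 = (1 + 7.09 λ)/(1 + 1.6 λ).
Solving: λ (I_D1 V_DS2 − I_D2 V_DS1) = I_D2 − I_D1, so λ = (4.52 − 2.79) / (2.79 × 7.09 − 4.52 × 1.6) = 1.73 / 12.5 = 0.138 V⁻¹.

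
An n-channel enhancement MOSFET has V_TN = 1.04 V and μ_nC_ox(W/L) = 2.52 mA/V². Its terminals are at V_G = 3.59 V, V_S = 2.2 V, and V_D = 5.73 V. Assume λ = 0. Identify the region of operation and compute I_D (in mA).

Saturation; I_D = 0.154 mA

V_GS = V_G − V_S = 3.59 − 2.2 = 1.39 V; V_DS = V_D − V_S = 5.73 − 2.2 = 3.53 V.
V_ov = V_GS − V_TN = 1.39 − 1.04 = 0.35 V.
Since V_DS = 3.53 V ≥ V_ov = 0.35 V, the device is in saturation.
I_D = ½ k_n V_ov² = 0.5 × 2.52 × 0.35² = 0.154 mA.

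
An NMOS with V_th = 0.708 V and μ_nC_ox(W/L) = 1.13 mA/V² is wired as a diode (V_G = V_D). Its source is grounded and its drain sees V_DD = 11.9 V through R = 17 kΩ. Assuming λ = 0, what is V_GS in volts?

With gate tied to drain, V_GS = V_DS ≥ V_GS − V_th, so the device is in saturation.
KCL at the drain: ½ k_n (V_GS − V_th)² = (V_DD − V_GS)/R.
Let x = V_GS − 0.708. Then 9.6 x² + x − 11.19 = 0, giving x = 1.03 V (positive root), so V_GS = 1.74 V.
I_D = (V_DD − V_GS)/R = (11.9 − 1.74) / 17 = 0.598 mA.

V_GS = 1.74 V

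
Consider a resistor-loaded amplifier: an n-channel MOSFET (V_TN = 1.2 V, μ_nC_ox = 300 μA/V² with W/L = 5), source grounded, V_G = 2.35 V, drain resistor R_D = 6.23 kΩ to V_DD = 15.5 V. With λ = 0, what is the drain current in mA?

V_GS = V_G = 2.35 V, so V_ov = 2.35 − 1.2 = 1.15 V.
k_n = μ_nC_ox · (W/L) = 1.5 mA/V².
Assume saturation: I_D = ½ k_n V_ov² = 0.5 × 1.5 × 1.15² = 0.992 mA, giving V_DS = V_DD − I_D R_D = 15.5 − 0.992 × 6.23 = 9.32 V.
V_DS = 9.32 V ≥ V_ov = 1.15 V, confirming saturation.

I_D = 0.992 mA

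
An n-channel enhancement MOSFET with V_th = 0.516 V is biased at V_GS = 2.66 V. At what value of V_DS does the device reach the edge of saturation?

The boundary between triode and saturation is V_DS = V_GS − V_th = V_ov.
V_ov = 2.66 − 0.516 = 2.14 V.

V_DS,sat = 2.14 V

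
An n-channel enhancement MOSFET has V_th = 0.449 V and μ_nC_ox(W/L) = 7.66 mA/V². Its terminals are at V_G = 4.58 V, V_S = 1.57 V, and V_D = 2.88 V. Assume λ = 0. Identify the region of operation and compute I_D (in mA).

Triode; I_D = 19.1 mA

V_GS = V_G − V_S = 4.58 − 1.57 = 3.01 V; V_DS = V_D − V_S = 2.88 − 1.57 = 1.31 V.
V_ov = V_GS − V_th = 3.01 − 0.449 = 2.56 V.
Since V_DS = 1.31 V < V_ov = 2.56 V, the device is in the triode region.
I_D = k_n [V_ov · V_DS − ½ V_DS²] = 7.66 × [2.56 × 1.31 − 0.5 × 1.31²] = 19.1 mA.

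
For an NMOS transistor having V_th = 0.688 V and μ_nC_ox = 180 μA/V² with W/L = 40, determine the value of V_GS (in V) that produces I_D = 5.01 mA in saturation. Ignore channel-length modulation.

k_n = μ_nC_ox · (W/L) = 7.2 mA/V².
In saturation I_D = ½ k_n (V_GS − V_th)², so V_GS − V_th = √(2 I_D / k_n) = √(2 × 5.01 / 7.2) = 1.18 V.
V_GS = 0.688 + 1.18 = 1.87 V.

V_GS = 1.87 V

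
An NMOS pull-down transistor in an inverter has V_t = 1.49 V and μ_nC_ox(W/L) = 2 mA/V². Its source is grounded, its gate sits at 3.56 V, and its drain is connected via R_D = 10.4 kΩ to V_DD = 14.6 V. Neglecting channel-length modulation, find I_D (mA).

I_D = 1.37 mA

V_GS = V_G = 3.56 V, so V_ov = 3.56 − 1.49 = 2.07 V.
Assume saturation: I_D = ½ k_n V_ov² = 0.5 × 2 × 2.07² = 4.28 mA, giving V_DS = V_DD − I_D R_D = 14.6 − 4.28 × 10.4 = -30 V.
But -30 V < V_ov = 2.07 V, so the device is actually in triode.
In triode I_D = k_n[V_ov V_DS − ½ V_DS²] and I_D = (V_DD − V_DS)/R_D. Equating: 10.4 V_DS² − 44.06 V_DS + 14.6 = 0, giving V_DS = 0.362 V (the root below V_ov).
I_D = (14.6 − 0.362) / 10.4 = 1.37 mA.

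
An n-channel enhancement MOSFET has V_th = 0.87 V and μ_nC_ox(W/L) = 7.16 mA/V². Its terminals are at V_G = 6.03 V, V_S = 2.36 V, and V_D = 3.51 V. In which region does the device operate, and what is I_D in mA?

V_GS = V_G − V_S = 6.03 − 2.36 = 3.67 V; V_DS = V_D − V_S = 3.51 − 2.36 = 1.15 V.
V_ov = V_GS − V_th = 3.67 − 0.87 = 2.8 V.
Since V_DS = 1.15 V < V_ov = 2.8 V, the device is in the triode region.
I_D = k_n [V_ov · V_DS − ½ V_DS²] = 7.16 × [2.8 × 1.15 − 0.5 × 1.15²] = 18.3 mA.

Triode; I_D = 18.3 mA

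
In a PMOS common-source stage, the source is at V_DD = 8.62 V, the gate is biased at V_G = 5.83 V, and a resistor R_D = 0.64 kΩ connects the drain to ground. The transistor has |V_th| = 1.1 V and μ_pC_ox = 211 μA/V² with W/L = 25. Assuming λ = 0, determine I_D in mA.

V_SG = V_DD − V_G = 8.62 − 5.83 = 2.79 V, so V_ov = 2.79 − 1.1 = 1.69 V.
k_p = μ_pC_ox · (W/L) = 5.275 mA/V².
Assume saturation: I_D = ½ k_p V_ov² = 0.5 × 5.275 × 1.69² = 7.53 mA, giving V_SD = V_DD − I_D R_D = 8.62 − 7.53 × 0.64 = 3.8 V.
V_SD = 3.8 V ≥ V_ov = 1.69 V, confirming saturation.

I_D = 7.53 mA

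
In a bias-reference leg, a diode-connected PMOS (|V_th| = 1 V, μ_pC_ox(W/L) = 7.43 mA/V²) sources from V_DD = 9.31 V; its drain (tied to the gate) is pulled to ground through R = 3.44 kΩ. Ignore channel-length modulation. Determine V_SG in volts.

With gate tied to drain, V_SG = V_SD ≥ V_SG − |V_th|, so the device is in saturation.
KCL at the drain: ½ k_p (V_SG − |V_th|)² = (V_DD − V_SG)/R.
Let x = V_SG − 1. Then 12.8 x² + x − 8.31 = 0, giving x = 0.768 V (positive root), so V_SG = 1.77 V.
I_D = (V_DD − V_SG)/R = (9.31 − 1.77) / 3.44 = 2.19 mA.

V_SG = 1.77 V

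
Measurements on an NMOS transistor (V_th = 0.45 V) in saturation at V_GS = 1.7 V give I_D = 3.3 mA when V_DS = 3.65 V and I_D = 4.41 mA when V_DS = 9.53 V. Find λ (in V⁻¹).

With V_GS fixed, I_D ∝ (1 + λ V_DS) in saturation, so I_D2/I_D1 = (1 + λ V_DS2)/(1 + λ V_DS1).
4.41/3.3 = 1.336 = (1 + 9.53 λ)/(1 + 3.65 λ).
Solving: λ (I_D1 V_DS2 − I_D2 V_DS1) = I_D2 − I_D1, so λ = (4.41 − 3.3) / (3.3 × 9.53 − 4.41 × 3.65) = 1.11 / 15.4 = 0.0723 V⁻¹.

λ = 0.0723 V⁻¹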